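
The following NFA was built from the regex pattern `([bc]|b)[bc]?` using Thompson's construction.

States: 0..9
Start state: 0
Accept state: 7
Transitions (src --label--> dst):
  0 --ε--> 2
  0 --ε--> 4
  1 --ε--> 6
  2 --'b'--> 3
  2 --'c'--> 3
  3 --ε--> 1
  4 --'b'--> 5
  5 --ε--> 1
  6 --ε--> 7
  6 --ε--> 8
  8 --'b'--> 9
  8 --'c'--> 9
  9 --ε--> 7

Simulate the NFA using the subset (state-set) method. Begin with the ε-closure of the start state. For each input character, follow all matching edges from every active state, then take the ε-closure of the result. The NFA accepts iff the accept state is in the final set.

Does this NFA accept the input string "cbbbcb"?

S₀ = ε-closure({0}) = {0,2,4}
'c' @ 1: {1,3,6,7,8}  [accepting]
'b' @ 2: {7,9}  [accepting]
'b' @ 3: {}  — dead — no transitions
rest 'bcb' ignored (set empty)
end set {} — state 7 not in

Answer: REJECT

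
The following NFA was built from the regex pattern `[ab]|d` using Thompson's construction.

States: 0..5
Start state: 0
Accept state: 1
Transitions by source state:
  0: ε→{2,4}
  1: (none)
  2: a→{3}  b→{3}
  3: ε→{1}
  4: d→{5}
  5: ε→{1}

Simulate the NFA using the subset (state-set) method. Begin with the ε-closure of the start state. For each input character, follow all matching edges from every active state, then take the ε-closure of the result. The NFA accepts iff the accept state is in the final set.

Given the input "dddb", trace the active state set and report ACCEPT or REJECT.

start: ε-closure({0}) = {0,2,4}
'd' @ 1: {1,5}  [accepting]
'd' @ 2: {}  — dead — no transitions
rest 'db' ignored (set empty)
final: {}; accept 1 not in set

Answer: REJECT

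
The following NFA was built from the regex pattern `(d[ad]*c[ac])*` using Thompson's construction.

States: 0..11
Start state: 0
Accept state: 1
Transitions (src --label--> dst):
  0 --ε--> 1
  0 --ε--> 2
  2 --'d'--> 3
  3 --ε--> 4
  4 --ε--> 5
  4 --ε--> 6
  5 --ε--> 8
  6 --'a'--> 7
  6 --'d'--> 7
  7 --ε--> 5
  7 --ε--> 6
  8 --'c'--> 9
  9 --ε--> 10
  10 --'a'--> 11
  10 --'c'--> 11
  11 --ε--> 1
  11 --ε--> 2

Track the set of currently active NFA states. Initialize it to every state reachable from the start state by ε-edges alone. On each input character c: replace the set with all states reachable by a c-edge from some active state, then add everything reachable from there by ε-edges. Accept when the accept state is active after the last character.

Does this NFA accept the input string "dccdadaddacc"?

Answer: ACCEPT

Steps:
S₀ = ε-closure({0}) = {0,1,2}
'd' @ 1: {3,4,5,6,8}
'c' @ 2: {9,10}
'c' @ 3: {1,2,11}  ✓accept
'd' @ 4: {3,4,5,6,8}
'a' @ 5: {5,6,7,8}
'd' @ 6: {5,6,7,8}
'a' @ 7: {5,6,7,8}
'd' @ 8: {5,6,7,8}
'd' @ 9: {5,6,7,8}
'a' @ 10: {5,6,7,8}
'c' @ 11: {9,10}
'c' @ 12: {1,2,11}  ✓accept
final: {1,2,11}; accept 1 in set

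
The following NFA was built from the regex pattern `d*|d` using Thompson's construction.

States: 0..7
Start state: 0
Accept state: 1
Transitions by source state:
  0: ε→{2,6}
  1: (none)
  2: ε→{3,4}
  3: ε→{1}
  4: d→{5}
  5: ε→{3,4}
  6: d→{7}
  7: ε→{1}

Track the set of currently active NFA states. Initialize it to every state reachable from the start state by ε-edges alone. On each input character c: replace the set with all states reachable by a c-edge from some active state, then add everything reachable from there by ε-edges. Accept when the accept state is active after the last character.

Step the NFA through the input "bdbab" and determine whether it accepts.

S₀ = ε-closure({0}) = {0,1,2,3,4,6}
'b' @ 1: {}  — dead — no transitions
rest 'dbab' ignored (set empty)
after full input: {}  (accept=1 not in)

Answer: REJECT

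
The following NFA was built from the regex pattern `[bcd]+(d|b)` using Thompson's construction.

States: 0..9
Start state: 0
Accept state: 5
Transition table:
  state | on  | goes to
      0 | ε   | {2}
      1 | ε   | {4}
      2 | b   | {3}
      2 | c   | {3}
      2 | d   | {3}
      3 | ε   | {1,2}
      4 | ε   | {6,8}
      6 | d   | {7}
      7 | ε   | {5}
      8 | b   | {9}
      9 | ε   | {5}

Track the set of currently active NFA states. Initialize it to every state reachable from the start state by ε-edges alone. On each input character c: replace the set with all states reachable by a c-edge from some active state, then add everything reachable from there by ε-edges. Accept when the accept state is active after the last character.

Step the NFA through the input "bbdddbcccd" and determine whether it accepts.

Answer: ACCEPT

Trace:
start: ε-closure({0}) = {0,2}
'b' @ 1: {1,2,3,4,6,8}
'b' @ 2: {1,2,3,4,5,6,8,9}  (accept∈set)
'd' @ 3: {1,2,3,4,5,6,7,8}  (accept∈set)
'd' @ 4: {1,2,3,4,5,6,7,8}  (accept∈set)
'd' @ 5: {1,2,3,4,5,6,7,8}  (accept∈set)
'b' @ 6: {1,2,3,4,5,6,8,9}  (accept∈set)
'c' @ 7: {1,2,3,4,6,8}
'c' @ 8: {1,2,3,4,6,8}
'c' @ 9: {1,2,3,4,6,8}
'd' @ 10: {1,2,3,4,5,6,7,8}  (accept∈set)
final: {1,2,3,4,5,6,7,8}; accept 5 in set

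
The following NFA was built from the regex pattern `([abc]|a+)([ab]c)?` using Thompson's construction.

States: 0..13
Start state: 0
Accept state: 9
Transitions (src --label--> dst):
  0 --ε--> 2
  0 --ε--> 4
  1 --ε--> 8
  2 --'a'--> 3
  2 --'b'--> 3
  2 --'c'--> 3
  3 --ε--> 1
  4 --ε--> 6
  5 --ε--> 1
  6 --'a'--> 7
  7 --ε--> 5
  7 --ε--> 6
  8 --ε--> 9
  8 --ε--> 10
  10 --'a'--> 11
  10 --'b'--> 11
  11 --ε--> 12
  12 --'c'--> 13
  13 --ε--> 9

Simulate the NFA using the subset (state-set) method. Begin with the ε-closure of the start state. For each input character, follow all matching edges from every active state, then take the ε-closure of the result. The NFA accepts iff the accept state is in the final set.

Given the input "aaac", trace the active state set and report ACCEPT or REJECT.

start: ε-closure({0}) = {0,2,4,6}
'a' @ 1: {1,3,5,6,7,8,9,10}  [accepting]
'a' @ 2: {1,5,6,7,8,9,10,11,12}  [accepting]
'a' @ 3: {1,5,6,7,8,9,10,11,12}  [accepting]
'c' @ 4: {9,13}  [accepting]
final: {9,13}; accept 9 in set

Answer: ACCEPT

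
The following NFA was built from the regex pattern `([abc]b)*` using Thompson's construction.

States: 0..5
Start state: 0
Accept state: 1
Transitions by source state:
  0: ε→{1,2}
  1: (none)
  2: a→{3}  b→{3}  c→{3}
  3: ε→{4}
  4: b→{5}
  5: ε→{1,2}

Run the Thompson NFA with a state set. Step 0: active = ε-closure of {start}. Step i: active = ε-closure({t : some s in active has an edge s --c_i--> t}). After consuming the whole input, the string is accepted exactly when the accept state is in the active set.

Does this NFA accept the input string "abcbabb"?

S₀ = ε-closure({0}) = {0,1,2}
'a' @ 1: {3,4}
'b' @ 2: {1,2,5}  (accept∈set)
'c' @ 3: {3,4}
'b' @ 4: {1,2,5}  (accept∈set)
'a' @ 5: {3,4}
'b' @ 6: {1,2,5}  (accept∈set)
'b' @ 7: {3,4}
after full input: {3,4}  (accept=1 not in)

Answer: REJECT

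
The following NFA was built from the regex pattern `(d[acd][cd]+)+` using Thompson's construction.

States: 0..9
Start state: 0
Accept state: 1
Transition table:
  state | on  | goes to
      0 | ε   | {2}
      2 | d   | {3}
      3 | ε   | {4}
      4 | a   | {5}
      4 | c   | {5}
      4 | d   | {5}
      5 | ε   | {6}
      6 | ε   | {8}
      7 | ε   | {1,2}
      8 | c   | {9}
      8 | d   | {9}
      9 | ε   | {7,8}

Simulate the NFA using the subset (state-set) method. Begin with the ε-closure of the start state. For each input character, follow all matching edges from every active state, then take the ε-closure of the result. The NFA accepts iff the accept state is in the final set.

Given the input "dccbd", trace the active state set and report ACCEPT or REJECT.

Answer: REJECT

Trace:
start: ε-closure({0}) = {0,2}
'd' @ 1: {3,4}
'c' @ 2: {5,6,8}
'c' @ 3: {1,2,7,8,9}  [accepting]
'b' @ 4: {}  — dead — no transitions
rest 'd' ignored (set empty)
after full input: {}  (accept=1 not in)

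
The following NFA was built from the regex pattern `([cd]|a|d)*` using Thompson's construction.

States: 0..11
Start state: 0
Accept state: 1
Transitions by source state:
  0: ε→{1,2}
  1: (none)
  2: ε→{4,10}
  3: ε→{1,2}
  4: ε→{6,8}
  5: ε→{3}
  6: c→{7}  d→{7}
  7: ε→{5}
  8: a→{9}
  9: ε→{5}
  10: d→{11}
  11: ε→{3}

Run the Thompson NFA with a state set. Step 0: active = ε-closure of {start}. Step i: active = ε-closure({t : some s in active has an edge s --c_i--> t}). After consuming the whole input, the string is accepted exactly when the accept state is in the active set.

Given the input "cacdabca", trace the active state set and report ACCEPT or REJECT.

start: ε-closure({0}) = {0,1,2,4,6,8,10}
'c' @ 1: {1,2,3,4,5,6,7,8,10}  [accepting]
'a' @ 2: {1,2,3,4,5,6,8,9,10}  [accepting]
'c' @ 3: {1,2,3,4,5,6,7,8,10}  [accepting]
'd' @ 4: {1,2,3,4,5,6,7,8,10,11}  [accepting]
'a' @ 5: {1,2,3,4,5,6,8,9,10}  [accepting]
'b' @ 6: {}  — dead — no transitions
rest 'ca' ignored (set empty)
final: {}; accept 1 not in set

Answer: REJECT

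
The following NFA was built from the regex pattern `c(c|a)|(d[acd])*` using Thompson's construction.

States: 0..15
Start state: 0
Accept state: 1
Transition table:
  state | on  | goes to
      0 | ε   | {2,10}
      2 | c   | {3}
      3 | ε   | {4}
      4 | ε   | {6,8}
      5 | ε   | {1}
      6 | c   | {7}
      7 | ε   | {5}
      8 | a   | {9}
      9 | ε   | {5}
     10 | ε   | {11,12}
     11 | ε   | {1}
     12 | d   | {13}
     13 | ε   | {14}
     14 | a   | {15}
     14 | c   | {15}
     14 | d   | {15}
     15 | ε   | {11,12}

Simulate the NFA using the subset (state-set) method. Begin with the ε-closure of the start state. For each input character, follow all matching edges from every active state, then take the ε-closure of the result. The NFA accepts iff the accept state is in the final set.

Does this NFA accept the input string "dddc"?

S₀ = ε-closure({0}) = {0,1,2,10,11,12}
'd' @ 1: {13,14}
'd' @ 2: {1,11,12,15}  (accept∈set)
'd' @ 3: {13,14}
'c' @ 4: {1,11,12,15}  (accept∈set)
after full input: {1,11,12,15}  (accept=1 in)

Answer: ACCEPT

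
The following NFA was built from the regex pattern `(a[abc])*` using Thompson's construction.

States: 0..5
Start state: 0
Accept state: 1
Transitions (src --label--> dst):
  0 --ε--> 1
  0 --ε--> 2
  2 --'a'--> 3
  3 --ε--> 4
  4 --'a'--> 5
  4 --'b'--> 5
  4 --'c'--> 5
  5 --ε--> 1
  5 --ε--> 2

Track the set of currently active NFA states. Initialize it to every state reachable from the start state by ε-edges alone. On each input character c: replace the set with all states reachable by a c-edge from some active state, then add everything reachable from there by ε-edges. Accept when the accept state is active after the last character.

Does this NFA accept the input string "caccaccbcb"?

Answer: REJECT

Derivation:
initial (ε-close {0}): {0,1,2}
'c' @ 1: {}  — state set empty
rest 'accaccbcb' ignored (set empty)
after full input: {}  (accept=1 not in)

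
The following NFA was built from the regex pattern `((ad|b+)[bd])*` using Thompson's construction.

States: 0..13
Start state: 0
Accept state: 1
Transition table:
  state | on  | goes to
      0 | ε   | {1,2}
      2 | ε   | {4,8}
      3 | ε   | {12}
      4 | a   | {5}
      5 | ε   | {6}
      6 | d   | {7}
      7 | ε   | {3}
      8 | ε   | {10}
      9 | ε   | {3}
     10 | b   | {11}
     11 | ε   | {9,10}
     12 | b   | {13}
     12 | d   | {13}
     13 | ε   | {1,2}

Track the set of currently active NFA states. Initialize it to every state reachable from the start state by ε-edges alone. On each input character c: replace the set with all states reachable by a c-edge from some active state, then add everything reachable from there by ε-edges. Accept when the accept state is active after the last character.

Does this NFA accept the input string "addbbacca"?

Answer: REJECT

Derivation:
start: ε-closure({0}) = {0,1,2,4,8,10}
'a' @ 1: {5,6}
'd' @ 2: {3,7,12}
'd' @ 3: {1,2,4,8,10,13}  ✓accept
'b' @ 4: {3,9,10,11,12}
'b' @ 5: {1,2,3,4,8,9,10,11,12,13}  ✓accept
'a' @ 6: {5,6}
'c' @ 7: {}  — state set empty
rest 'ca' ignored (set empty)
end set {} — state 1 not in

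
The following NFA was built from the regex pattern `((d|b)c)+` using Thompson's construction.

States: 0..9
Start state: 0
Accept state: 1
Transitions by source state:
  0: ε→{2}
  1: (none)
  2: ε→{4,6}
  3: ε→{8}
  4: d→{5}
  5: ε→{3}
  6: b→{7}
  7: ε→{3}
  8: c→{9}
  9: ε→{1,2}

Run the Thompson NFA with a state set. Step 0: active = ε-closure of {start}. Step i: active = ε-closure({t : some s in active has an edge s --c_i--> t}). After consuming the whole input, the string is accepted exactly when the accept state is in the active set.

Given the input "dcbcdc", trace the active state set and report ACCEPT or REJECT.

S₀ = ε-closure({0}) = {0,2,4,6}
'd' @ 1: {3,5,8}
'c' @ 2: {1,2,4,6,9}  (accept∈set)
'b' @ 3: {3,7,8}
'c' @ 4: {1,2,4,6,9}  (accept∈set)
'd' @ 5: {3,5,8}
'c' @ 6: {1,2,4,6,9}  (accept∈set)
final: {1,2,4,6,9}; accept 1 in set

Answer: ACCEPT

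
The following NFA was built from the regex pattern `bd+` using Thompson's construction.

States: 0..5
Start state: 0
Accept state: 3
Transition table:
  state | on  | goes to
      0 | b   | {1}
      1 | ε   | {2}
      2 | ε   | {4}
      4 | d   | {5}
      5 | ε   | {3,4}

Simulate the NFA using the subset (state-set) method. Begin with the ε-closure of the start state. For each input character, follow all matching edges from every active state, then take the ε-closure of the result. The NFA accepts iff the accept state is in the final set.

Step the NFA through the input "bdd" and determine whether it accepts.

S₀ = ε-closure({0}) = {0}
'b' @ 1: {1,2,4}
'd' @ 2: {3,4,5}  (accept∈set)
'd' @ 3: {3,4,5}  (accept∈set)
end set {3,4,5} — state 3 in

Answer: ACCEPT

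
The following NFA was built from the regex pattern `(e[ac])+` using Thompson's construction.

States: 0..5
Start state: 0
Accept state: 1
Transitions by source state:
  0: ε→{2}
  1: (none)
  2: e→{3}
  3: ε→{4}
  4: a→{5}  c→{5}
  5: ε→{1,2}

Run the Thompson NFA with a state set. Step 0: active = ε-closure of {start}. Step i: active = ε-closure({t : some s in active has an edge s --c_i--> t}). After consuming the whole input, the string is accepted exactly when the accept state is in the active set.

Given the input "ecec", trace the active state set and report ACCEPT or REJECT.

initial (ε-close {0}): {0,2}
'e' @ 1: {3,4}
'c' @ 2: {1,2,5}  ✓accept
'e' @ 3: {3,4}
'c' @ 4: {1,2,5}  ✓accept
final: {1,2,5}; accept 1 in set

Answer: ACCEPT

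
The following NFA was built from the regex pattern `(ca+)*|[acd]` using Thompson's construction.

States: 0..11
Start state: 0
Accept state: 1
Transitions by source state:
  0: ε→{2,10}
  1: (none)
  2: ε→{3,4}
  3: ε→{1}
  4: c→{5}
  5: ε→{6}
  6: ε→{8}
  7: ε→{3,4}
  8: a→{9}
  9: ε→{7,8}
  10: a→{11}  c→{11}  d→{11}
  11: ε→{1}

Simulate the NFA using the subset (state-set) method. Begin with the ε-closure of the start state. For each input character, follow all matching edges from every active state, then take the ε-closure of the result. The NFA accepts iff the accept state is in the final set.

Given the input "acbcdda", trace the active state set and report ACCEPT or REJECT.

initial (ε-close {0}): {0,1,2,3,4,10}
'a' @ 1: {1,11}  (accept∈set)
'c' @ 2: {}  — dead — no transitions
rest 'bcdda' ignored (set empty)
final: {}; accept 1 not in set

Answer: REJECT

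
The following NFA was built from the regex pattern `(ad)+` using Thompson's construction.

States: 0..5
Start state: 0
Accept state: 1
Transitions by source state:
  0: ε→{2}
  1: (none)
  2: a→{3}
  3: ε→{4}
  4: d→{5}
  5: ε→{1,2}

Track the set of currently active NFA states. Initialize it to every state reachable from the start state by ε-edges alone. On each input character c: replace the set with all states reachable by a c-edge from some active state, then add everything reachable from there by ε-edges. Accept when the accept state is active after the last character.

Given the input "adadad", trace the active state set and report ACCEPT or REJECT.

S₀ = ε-closure({0}) = {0,2}
'a' @ 1: {3,4}
'd' @ 2: {1,2,5}  (accept∈set)
'a' @ 3: {3,4}
'd' @ 4: {1,2,5}  (accept∈set)
'a' @ 5: {3,4}
'd' @ 6: {1,2,5}  (accept∈set)
final: {1,2,5}; accept 1 in set

Answer: ACCEPT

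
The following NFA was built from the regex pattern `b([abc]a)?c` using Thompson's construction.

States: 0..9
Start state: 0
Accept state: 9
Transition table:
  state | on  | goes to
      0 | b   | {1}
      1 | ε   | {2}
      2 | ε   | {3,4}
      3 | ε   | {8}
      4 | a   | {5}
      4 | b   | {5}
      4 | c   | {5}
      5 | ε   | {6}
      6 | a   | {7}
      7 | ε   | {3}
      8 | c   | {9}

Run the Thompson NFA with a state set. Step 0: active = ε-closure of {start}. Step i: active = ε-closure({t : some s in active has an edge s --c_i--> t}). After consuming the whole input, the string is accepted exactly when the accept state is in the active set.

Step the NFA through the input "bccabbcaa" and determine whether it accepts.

Answer: REJECT

Trace:
initial (ε-close {0}): {0}
'b' @ 1: {1,2,3,4,8}
'c' @ 2: {5,6,9}  [accepting]
'c' @ 3: {}  — dead — no transitions
rest 'abbcaa' ignored (set empty)
end set {} — state 9 not in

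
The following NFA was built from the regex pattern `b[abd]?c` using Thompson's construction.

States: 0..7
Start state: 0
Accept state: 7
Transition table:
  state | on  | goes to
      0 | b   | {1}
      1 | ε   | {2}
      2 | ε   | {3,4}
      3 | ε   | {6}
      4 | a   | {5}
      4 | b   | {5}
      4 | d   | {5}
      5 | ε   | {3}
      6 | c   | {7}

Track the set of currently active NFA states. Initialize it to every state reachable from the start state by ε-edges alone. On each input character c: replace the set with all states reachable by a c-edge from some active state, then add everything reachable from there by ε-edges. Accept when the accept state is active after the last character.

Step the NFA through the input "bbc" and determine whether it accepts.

Answer: ACCEPT

Derivation:
S₀ = ε-closure({0}) = {0}
'b' @ 1: {1,2,3,4,6}
'b' @ 2: {3,5,6}
'c' @ 3: {7}  ✓accept
final: {7}; accept 7 in set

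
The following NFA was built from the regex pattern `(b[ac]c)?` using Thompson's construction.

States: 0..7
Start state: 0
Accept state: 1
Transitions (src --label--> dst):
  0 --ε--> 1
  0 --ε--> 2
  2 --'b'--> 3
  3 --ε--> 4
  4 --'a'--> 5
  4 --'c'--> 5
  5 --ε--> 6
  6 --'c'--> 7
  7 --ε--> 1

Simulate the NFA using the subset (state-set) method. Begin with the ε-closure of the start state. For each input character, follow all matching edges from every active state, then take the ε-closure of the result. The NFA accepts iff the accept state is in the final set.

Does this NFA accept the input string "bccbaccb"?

S₀ = ε-closure({0}) = {0,1,2}
'b' @ 1: {3,4}
'c' @ 2: {5,6}
'c' @ 3: {1,7}  (accept∈set)
'b' @ 4: {}  — dead — no transitions
rest 'accb' ignored (set empty)
final: {}; accept 1 not in set

Answer: REJECT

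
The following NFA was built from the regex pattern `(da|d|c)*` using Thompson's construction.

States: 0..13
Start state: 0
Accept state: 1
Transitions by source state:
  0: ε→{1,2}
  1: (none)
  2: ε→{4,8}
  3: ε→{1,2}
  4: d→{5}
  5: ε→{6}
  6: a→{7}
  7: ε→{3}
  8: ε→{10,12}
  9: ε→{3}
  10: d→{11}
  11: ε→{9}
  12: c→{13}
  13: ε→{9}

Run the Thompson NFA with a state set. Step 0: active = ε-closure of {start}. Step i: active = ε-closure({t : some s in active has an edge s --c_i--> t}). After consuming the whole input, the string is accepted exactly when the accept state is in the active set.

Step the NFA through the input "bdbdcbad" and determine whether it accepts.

Answer: REJECT

Steps:
start: ε-closure({0}) = {0,1,2,4,8,10,12}
'b' @ 1: {}  — dead — no transitions
rest 'dbdcbad' ignored (set empty)
after full input: {}  (accept=1 not in)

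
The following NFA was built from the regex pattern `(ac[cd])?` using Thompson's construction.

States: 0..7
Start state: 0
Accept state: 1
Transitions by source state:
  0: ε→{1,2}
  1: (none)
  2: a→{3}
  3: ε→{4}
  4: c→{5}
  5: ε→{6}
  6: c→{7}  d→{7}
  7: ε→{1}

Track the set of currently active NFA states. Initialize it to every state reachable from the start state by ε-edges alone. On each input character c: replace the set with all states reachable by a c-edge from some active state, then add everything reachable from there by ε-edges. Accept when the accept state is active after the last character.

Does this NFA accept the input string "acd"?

Answer: ACCEPT

Derivation:
S₀ = ε-closure({0}) = {0,1,2}
'a' @ 1: {3,4}
'c' @ 2: {5,6}
'd' @ 3: {1,7}  (accept∈set)
end set {1,7} — state 1 in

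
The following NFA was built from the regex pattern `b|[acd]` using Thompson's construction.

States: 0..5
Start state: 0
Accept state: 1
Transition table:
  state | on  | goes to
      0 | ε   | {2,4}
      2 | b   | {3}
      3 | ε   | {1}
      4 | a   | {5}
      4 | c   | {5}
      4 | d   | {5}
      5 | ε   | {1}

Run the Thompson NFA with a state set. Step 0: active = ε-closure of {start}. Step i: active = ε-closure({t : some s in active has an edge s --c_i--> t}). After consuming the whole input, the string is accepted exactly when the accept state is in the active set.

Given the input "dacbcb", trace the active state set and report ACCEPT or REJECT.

S₀ = ε-closure({0}) = {0,2,4}
'd' @ 1: {1,5}  [accepting]
'a' @ 2: {}  — dead — no transitions
rest 'cbcb' ignored (set empty)
final: {}; accept 1 not in set

Answer: REJECT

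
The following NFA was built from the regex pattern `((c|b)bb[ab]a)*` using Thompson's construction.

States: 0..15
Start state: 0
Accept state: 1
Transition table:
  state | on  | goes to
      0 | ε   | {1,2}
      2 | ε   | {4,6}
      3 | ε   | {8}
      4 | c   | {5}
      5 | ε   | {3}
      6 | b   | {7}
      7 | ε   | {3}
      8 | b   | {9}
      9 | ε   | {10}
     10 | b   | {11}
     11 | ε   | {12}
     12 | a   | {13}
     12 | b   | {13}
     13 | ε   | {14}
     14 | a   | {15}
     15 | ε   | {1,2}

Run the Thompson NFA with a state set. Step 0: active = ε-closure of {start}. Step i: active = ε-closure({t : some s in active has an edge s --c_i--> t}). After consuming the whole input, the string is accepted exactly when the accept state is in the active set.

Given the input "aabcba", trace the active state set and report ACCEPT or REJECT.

Answer: REJECT

Trace:
initial (ε-close {0}): {0,1,2,4,6}
'a' @ 1: {}  — dead — no transitions
rest 'abcba' ignored (set empty)
end set {} — state 1 not in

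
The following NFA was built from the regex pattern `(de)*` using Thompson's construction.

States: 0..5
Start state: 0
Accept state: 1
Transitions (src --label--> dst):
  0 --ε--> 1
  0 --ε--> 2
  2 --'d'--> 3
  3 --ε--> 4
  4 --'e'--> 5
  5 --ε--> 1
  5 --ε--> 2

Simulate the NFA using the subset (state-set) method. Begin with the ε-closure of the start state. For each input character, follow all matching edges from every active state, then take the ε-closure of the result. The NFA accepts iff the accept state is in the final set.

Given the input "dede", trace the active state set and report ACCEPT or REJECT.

Answer: ACCEPT

Derivation:
start: ε-closure({0}) = {0,1,2}
'd' @ 1: {3,4}
'e' @ 2: {1,2,5}  [accepting]
'd' @ 3: {3,4}
'e' @ 4: {1,2,5}  [accepting]
end set {1,2,5} — state 1 in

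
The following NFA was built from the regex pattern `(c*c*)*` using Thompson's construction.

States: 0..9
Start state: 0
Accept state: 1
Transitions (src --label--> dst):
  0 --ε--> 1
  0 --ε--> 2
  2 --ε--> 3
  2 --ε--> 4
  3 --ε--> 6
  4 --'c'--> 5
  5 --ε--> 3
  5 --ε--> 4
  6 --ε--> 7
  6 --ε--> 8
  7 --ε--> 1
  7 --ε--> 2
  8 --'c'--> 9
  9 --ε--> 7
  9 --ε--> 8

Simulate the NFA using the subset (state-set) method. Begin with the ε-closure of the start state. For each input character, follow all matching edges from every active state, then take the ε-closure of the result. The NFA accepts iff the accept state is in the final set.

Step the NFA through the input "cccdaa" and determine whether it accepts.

Answer: REJECT

Trace:
initial (ε-close {0}): {0,1,2,3,4,6,7,8}
'c' @ 1: {1,2,3,4,5,6,7,8,9}  ✓accept
'c' @ 2: {1,2,3,4,5,6,7,8,9}  ✓accept
'c' @ 3: {1,2,3,4,5,6,7,8,9}  ✓accept
'd' @ 4: {}  — no active states
rest 'aa' ignored (set empty)
after full input: {}  (accept=1 not in)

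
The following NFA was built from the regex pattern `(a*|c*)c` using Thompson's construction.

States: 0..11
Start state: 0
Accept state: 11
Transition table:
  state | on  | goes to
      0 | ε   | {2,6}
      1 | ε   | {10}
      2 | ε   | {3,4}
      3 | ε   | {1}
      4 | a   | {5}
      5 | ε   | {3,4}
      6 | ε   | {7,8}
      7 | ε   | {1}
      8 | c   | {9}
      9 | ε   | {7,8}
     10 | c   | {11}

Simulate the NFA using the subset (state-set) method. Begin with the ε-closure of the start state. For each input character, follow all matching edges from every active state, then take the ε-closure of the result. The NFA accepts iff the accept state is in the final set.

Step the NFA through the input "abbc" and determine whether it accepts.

Answer: REJECT

Steps:
initial (ε-close {0}): {0,1,2,3,4,6,7,8,10}
'a' @ 1: {1,3,4,5,10}
'b' @ 2: {}  — state set empty
rest 'bc' ignored (set empty)
final: {}; accept 11 not in set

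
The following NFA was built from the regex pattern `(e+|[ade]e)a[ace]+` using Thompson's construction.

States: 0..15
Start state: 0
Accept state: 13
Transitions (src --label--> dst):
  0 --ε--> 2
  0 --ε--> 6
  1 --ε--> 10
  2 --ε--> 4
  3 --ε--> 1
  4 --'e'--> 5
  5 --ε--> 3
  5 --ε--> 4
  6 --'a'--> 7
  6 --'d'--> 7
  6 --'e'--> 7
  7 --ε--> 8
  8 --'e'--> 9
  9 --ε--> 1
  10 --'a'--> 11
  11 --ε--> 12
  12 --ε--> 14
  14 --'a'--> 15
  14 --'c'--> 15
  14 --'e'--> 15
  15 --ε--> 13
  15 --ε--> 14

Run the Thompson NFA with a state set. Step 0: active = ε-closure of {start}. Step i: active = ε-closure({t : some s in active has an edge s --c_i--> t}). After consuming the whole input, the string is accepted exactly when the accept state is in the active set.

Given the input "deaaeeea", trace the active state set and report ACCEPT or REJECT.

Answer: ACCEPT

Steps:
initial (ε-close {0}): {0,2,4,6}
'd' @ 1: {7,8}
'e' @ 2: {1,9,10}
'a' @ 3: {11,12,14}
'a' @ 4: {13,14,15}  [accepting]
'e' @ 5: {13,14,15}  [accepting]
'e' @ 6: {13,14,15}  [accepting]
'e' @ 7: {13,14,15}  [accepting]
'a' @ 8: {13,14,15}  [accepting]
final: {13,14,15}; accept 13 in set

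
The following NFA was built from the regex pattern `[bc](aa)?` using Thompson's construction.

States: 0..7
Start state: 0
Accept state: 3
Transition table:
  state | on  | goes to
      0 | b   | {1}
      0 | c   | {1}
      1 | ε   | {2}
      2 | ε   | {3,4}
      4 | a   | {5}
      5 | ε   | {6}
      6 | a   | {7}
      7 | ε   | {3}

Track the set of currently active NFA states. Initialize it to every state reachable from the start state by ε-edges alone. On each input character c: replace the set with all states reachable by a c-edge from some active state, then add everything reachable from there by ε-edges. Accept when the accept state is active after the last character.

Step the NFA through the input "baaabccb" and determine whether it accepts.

Answer: REJECT

Steps:
initial (ε-close {0}): {0}
'b' @ 1: {1,2,3,4}  [accepting]
'a' @ 2: {5,6}
'a' @ 3: {3,7}  [accepting]
'a' @ 4: {}  — state set empty
rest 'bccb' ignored (set empty)
after full input: {}  (accept=3 not in)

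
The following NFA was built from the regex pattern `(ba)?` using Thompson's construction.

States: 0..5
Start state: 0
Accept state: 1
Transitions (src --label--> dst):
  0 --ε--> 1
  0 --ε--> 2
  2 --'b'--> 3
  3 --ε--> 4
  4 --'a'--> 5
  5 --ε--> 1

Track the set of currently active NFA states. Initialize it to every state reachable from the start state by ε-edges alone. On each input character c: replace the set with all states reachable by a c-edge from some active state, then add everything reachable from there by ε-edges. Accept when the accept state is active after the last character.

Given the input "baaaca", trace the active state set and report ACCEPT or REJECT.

initial (ε-close {0}): {0,1,2}
'b' @ 1: {3,4}
'a' @ 2: {1,5}  [accepting]
'a' @ 3: {}  — state set empty
rest 'aca' ignored (set empty)
after full input: {}  (accept=1 not in)

Answer: REJECT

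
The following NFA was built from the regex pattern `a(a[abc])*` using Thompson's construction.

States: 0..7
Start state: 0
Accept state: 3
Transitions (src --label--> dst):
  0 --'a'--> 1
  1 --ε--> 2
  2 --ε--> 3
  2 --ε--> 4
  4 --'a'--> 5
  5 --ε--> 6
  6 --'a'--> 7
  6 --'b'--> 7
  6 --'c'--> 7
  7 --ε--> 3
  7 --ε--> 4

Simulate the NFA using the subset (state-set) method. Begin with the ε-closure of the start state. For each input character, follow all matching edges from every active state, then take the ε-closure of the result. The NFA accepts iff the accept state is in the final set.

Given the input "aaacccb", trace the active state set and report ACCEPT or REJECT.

Answer: REJECT

Trace:
start: ε-closure({0}) = {0}
'a' @ 1: {1,2,3,4}  ✓accept
'a' @ 2: {5,6}
'a' @ 3: {3,4,7}  ✓accept
'c' @ 4: {}  — state set empty
rest 'ccb' ignored (set empty)
after full input: {}  (accept=3 not in)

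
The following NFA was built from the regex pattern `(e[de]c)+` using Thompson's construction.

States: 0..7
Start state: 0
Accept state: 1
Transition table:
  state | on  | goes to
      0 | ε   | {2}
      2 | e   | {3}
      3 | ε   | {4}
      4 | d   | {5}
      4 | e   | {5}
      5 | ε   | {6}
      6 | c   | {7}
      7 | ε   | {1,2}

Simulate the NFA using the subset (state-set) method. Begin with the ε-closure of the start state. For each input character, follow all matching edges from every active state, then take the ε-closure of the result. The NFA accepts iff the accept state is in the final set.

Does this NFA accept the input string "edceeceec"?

start: ε-closure({0}) = {0,2}
'e' @ 1: {3,4}
'd' @ 2: {5,6}
'c' @ 3: {1,2,7}  ✓accept
'e' @ 4: {3,4}
'e' @ 5: {5,6}
'c' @ 6: {1,2,7}  ✓accept
'e' @ 7: {3,4}
'e' @ 8: {5,6}
'c' @ 9: {1,2,7}  ✓accept
final: {1,2,7}; accept 1 in set

Answer: ACCEPT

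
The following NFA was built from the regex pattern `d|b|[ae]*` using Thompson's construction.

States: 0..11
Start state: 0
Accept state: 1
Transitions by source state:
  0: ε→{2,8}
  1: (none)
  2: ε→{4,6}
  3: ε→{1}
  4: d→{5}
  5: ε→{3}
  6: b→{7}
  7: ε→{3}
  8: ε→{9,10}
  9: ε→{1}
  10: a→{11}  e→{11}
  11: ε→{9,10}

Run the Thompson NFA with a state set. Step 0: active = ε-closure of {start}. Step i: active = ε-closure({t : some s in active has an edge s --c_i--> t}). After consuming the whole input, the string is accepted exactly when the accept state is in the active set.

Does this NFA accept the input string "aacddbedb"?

Answer: REJECT

Trace:
start: ε-closure({0}) = {0,1,2,4,6,8,9,10}
'a' @ 1: {1,9,10,11}  ✓accept
'a' @ 2: {1,9,10,11}  ✓accept
'c' @ 3: {}  — dead — no transitions
rest 'ddbedb' ignored (set empty)
end set {} — state 1 not in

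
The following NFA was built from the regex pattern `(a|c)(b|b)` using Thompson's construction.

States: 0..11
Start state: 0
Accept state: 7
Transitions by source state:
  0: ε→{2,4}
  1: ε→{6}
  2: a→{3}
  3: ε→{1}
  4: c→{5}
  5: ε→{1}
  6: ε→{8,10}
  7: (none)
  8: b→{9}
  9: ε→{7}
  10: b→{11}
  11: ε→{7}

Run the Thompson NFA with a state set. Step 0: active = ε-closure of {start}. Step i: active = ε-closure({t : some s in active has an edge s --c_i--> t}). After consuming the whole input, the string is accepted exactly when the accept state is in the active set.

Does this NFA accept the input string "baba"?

initial (ε-close {0}): {0,2,4}
'b' @ 1: {}  — state set empty
rest 'aba' ignored (set empty)
end set {} — state 7 not in

Answer: REJECT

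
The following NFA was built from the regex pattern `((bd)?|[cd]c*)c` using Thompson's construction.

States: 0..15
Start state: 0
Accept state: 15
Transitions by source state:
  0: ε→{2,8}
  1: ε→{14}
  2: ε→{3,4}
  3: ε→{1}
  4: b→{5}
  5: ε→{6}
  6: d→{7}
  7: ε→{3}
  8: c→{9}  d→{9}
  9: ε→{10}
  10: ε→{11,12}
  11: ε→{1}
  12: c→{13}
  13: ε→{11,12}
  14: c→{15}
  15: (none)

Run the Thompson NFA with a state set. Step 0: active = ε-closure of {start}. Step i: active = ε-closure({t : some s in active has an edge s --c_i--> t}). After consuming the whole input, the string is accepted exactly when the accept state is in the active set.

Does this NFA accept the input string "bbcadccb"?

Answer: REJECT

Derivation:
S₀ = ε-closure({0}) = {0,1,2,3,4,8,14}
'b' @ 1: {5,6}
'b' @ 2: {}  — no active states
rest 'cadccb' ignored (set empty)
final: {}; accept 15 not in set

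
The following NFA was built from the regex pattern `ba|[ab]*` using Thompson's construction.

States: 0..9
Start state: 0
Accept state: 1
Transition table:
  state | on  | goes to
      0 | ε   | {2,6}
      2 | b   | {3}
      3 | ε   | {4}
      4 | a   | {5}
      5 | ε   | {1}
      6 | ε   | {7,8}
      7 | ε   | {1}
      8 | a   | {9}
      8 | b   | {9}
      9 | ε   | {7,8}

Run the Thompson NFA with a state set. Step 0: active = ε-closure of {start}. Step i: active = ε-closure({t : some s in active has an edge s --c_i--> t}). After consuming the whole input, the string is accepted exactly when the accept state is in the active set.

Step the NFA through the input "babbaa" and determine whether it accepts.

Answer: ACCEPT

Derivation:
start: ε-closure({0}) = {0,1,2,6,7,8}
'b' @ 1: {1,3,4,7,8,9}  (accept∈set)
'a' @ 2: {1,5,7,8,9}  (accept∈set)
'b' @ 3: {1,7,8,9}  (accept∈set)
'b' @ 4: {1,7,8,9}  (accept∈set)
'a' @ 5: {1,7,8,9}  (accept∈set)
'a' @ 6: {1,7,8,9}  (accept∈set)
after full input: {1,7,8,9}  (accept=1 in)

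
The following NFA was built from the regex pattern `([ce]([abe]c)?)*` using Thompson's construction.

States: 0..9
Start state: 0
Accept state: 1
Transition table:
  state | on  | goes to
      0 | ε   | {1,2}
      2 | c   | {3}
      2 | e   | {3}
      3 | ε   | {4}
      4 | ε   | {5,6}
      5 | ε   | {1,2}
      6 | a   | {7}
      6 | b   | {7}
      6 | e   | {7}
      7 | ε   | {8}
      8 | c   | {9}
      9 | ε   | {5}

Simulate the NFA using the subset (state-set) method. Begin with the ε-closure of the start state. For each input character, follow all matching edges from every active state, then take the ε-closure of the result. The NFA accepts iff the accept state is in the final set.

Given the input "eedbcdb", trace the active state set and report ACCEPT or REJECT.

S₀ = ε-closure({0}) = {0,1,2}
'e' @ 1: {1,2,3,4,5,6}  [accepting]
'e' @ 2: {1,2,3,4,5,6,7,8}  [accepting]
'd' @ 3: {}  — state set empty
rest 'bcdb' ignored (set empty)
final: {}; accept 1 not in set

Answer: REJECT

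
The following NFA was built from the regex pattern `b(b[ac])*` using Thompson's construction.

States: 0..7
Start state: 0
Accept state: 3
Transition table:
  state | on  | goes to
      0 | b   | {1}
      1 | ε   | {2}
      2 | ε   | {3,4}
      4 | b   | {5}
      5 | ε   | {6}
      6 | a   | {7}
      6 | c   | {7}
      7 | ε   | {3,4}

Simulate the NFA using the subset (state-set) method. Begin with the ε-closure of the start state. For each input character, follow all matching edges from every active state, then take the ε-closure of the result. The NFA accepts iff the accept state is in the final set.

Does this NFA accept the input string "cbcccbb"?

Answer: REJECT

Steps:
S₀ = ε-closure({0}) = {0}
'c' @ 1: {}  — dead — no transitions
rest 'bcccbb' ignored (set empty)
after full input: {}  (accept=3 not in)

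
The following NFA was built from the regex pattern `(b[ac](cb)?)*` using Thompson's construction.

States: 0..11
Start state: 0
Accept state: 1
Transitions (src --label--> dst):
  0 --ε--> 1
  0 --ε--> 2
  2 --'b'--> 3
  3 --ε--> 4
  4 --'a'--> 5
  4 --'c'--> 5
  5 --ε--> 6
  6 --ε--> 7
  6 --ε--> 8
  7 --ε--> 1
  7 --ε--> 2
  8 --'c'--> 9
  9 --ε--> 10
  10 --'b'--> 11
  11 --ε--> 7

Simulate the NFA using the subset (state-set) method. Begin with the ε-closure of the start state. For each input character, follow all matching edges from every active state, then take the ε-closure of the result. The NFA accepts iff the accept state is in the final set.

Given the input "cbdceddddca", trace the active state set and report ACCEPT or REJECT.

S₀ = ε-closure({0}) = {0,1,2}
'c' @ 1: {}  — dead — no transitions
rest 'bdceddddca' ignored (set empty)
end set {} — state 1 not in

Answer: REJECT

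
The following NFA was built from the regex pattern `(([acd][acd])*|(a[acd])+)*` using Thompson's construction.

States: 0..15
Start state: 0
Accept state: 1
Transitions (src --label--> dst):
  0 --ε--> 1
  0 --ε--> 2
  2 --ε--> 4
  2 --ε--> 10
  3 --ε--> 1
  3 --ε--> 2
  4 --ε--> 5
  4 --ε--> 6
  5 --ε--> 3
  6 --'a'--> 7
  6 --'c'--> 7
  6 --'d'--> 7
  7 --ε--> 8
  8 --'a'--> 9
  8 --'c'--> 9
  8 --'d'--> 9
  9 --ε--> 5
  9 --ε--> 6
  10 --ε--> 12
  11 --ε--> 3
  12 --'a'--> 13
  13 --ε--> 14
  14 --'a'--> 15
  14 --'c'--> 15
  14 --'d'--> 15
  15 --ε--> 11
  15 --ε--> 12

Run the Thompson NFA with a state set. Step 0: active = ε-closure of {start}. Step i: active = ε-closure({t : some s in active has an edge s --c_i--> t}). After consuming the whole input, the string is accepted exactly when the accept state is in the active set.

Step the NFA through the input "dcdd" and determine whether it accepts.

Answer: ACCEPT

Steps:
start: ε-closure({0}) = {0,1,2,3,4,5,6,10,12}
'd' @ 1: {7,8}
'c' @ 2: {1,2,3,4,5,6,9,10,12}  [accepting]
'd' @ 3: {7,8}
'd' @ 4: {1,2,3,4,5,6,9,10,12}  [accepting]
final: {1,2,3,4,5,6,9,10,12}; accept 1 in set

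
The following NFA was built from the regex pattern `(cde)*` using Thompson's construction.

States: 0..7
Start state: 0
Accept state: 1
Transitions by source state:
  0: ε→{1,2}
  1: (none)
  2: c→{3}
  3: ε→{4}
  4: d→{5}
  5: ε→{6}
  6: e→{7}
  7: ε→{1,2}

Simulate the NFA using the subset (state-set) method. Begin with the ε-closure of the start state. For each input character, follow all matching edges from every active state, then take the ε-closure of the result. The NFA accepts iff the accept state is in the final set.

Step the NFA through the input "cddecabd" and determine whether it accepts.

start: ε-closure({0}) = {0,1,2}
'c' @ 1: {3,4}
'd' @ 2: {5,6}
'd' @ 3: {}  — no active states
rest 'ecabd' ignored (set empty)
end set {} — state 1 not in

Answer: REJECT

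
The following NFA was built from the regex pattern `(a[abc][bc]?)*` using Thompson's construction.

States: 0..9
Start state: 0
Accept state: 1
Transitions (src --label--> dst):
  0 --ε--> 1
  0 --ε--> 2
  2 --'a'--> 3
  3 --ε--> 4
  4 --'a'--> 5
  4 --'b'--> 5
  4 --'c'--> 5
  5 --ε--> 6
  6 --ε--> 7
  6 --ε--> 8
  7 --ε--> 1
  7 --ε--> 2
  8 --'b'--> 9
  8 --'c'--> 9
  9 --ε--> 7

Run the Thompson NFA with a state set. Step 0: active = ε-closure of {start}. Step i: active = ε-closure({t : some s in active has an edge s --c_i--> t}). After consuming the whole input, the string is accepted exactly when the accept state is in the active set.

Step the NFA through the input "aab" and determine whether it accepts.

initial (ε-close {0}): {0,1,2}
'a' @ 1: {3,4}
'a' @ 2: {1,2,5,6,7,8}  [accepting]
'b' @ 3: {1,2,7,9}  [accepting]
end set {1,2,7,9} — state 1 in

Answer: ACCEPT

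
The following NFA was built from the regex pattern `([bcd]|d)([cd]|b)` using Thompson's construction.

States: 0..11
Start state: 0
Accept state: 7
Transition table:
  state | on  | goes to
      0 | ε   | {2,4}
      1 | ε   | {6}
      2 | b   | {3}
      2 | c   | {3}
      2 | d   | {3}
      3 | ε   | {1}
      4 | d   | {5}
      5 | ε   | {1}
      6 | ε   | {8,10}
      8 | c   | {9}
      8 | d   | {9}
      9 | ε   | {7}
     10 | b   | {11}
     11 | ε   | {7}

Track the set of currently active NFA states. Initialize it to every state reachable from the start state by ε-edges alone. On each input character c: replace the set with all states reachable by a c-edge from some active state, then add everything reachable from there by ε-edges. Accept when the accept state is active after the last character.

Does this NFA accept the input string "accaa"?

initial (ε-close {0}): {0,2,4}
'a' @ 1: {}  — dead — no transitions
rest 'ccaa' ignored (set empty)
final: {}; accept 7 not in set

Answer: REJECT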